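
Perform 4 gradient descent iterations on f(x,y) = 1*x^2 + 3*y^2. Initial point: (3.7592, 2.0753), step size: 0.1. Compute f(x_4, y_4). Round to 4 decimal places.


Gradient descent on f(x,y) = 1*x^2 + 3*y^2.
Starting point: (3.7592, 2.0753), alpha = 0.1
Step 1: grad_x = 2*1*3.7592 = 7.5184, grad_y = 2*3*2.0753 = 12.4518
  x_1 = 3.7592 - 0.1*7.5184 = 3.0074
  y_1 = 2.0753 - 0.1*12.4518 = 0.8301
Step 2: grad_x = 2*1*3.0074 = 6.0147, grad_y = 2*3*0.8301 = 4.9807
  x_2 = 3.0074 - 0.1*6.0147 = 2.4059
  y_2 = 0.8301 - 0.1*4.9807 = 0.332
Step 3: grad_x = 2*1*2.4059 = 4.8118, grad_y = 2*3*0.332 = 1.9923
  x_3 = 2.4059 - 0.1*4.8118 = 1.9247
  y_3 = 0.332 - 0.1*1.9923 = 0.1328
Step 4: grad_x = 2*1*1.9247 = 3.8494, grad_y = 2*3*0.1328 = 0.7969
  x_4 = 1.9247 - 0.1*3.8494 = 1.5398
  y_4 = 0.1328 - 0.1*0.7969 = 0.0531
f(1.5398, 0.0531) = 1*1.5398^2 + 3*0.0531^2 = 2.3794


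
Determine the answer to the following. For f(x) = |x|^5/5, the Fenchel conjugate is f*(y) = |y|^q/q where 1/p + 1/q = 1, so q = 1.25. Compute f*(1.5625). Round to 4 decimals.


The conjugate exponent q satisfies 1/p + 1/q = 1.
p = 5, so q = 5/(5 - 1) = 1.25
|y|^q = 1.5625^1.25 = 1.7469
f*(1.5625) = 1.7469 / 1.25 = 1.3975


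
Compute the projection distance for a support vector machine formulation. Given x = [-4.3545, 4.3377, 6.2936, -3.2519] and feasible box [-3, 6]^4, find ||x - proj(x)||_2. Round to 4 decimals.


Project each component onto [-3, 6].
clip(-4.3545) = -3.0, clip(4.3377) = 4.3377, clip(6.2936) = 6.0, clip(-3.2519) = -3.0
Projection = [-3.0, 4.3377, 6.0, -3.0]
Squared diffs: [1.8347, 0.0, 0.0862, 0.0635]
Distance = sqrt(1.9844) = 1.4087


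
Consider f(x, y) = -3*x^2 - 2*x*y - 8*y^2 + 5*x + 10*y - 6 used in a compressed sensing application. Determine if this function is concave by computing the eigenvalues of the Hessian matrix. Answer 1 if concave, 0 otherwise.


The Hessian of f(x,y) = -3*x^2 - 2*x*y - 8*y^2 + 5*x + 10*y - 6 is:
H = [[-6, -2], [-2, -16]]
Trace = -6 - 16 = -22
Determinant = -6*-16 - (-2)^2 = 92
Discriminant = (-22)^2 - 4*92 = 116.0
Eigenvalues: lambda_1 = -16.3852, lambda_2 = -5.6148
The function is concave.

1


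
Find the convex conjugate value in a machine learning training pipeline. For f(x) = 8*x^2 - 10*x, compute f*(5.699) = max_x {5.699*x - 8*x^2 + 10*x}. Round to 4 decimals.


f*(y) = sup_x {y*x - a*x^2 - b*x} = sup_x {(y-b)*x - a*x^2}
FOC: (y - b) - 2a*x = 0 => x* = (y - b)/(2a)
x* = (5.699 + 10)/(2*8) = 0.9812
f*(5.699) = (y-b)^2/(4a) = (5.699 + 10)^2/(4*8)
= 246.4586/32 = 7.7018


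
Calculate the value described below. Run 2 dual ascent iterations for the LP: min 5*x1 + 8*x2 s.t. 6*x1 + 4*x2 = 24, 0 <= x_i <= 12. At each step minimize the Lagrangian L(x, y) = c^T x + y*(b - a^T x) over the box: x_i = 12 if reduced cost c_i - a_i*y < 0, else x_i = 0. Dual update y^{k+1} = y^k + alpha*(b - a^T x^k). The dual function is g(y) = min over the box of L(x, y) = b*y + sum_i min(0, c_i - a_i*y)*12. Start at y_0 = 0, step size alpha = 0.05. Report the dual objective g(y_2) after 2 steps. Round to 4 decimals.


Dual ascent for LP: min 5*x1 + 8*x2, 6*x1 + 4*x2 = 24, 0 <= x_i <= 12
Step 1: y^k = 0.0, reduced costs: (5.0, 8.0)
  x^k = (0.0, 0.0), subgradient = b - a^T x = 24.0
  y^{k+1} = 0.0 + 0.05*24.0 = 1.2
Step 2: y^k = 1.2, reduced costs: (-2.2, 3.2)
  x^k = (12.0, 0.0), subgradient = b - a^T x = -48.0
  y^{k+1} = 1.2 + 0.05*-48.0 = -1.2
Dual objective at y_2 = -1.2: reduced costs (12.2, 12.8), box minimizer x = (0.0, 0.0)
g(y_2) = b*y + (c1 - a1*y)*x1 + (c2 - a2*y)*x2 = 24*(-1.2) + 12.2*0.0 + 12.8*0.0 = -28.8 + 0.0 + 0.0 = -28.8


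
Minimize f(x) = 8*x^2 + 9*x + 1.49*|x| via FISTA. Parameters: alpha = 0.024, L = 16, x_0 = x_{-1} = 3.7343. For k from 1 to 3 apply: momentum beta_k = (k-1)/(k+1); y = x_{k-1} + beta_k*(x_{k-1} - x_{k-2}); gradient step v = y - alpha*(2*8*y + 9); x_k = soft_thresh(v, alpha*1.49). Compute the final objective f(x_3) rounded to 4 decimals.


FISTA on f(x) = 8*x^2 + 9*x + 1.49*|x|
L = 16, alpha = 0.024
Iteration 1: beta = 0.0, y = 3.7343 + 0.0*(3.7343 - 3.7343) = 3.7343
  grad(y) = 68.7488, v = y - alpha*grad = 2.0843
  prox(v) = soft_thresh(2.0843, 0.0358) = 2.0486
Iteration 2: beta = 0.3333, y = 2.0486 + 0.3333*(2.0486 - 3.7343) = 1.4867
  grad(y) = 32.7865, v = y - alpha*grad = 0.6998
  prox(v) = soft_thresh(0.6998, 0.0358) = 0.664
Iteration 3: beta = 0.5, y = 0.664 + 0.5*(0.664 - 2.0486) = -0.0283
  grad(y) = 8.548, v = y - alpha*grad = -0.2334
  prox(v) = soft_thresh(-0.2334, 0.0358) = -0.1976
f(x_3) = 8*(-0.1976)^2 + 9*(-0.1976) + 1.49*|-0.1976| = -1.1718


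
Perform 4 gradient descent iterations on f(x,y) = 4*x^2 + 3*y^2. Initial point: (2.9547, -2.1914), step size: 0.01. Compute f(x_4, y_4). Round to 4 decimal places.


Gradient descent on f(x,y) = 4*x^2 + 3*y^2.
Starting point: (2.9547, -2.1914), alpha = 0.01
Step 1: grad_x = 2*4*2.9547 = 23.6376, grad_y = 2*3*-2.1914 = -13.1484
  x_1 = 2.9547 - 0.01*23.6376 = 2.7183
  y_1 = -2.1914 - 0.01*-13.1484 = -2.0599
Step 2: grad_x = 2*4*2.7183 = 21.7466, grad_y = 2*3*-2.0599 = -12.3595
  x_2 = 2.7183 - 0.01*21.7466 = 2.5009
  y_2 = -2.0599 - 0.01*-12.3595 = -1.9363
Step 3: grad_x = 2*4*2.5009 = 20.0069, grad_y = 2*3*-1.9363 = -11.6179
  x_3 = 2.5009 - 0.01*20.0069 = 2.3008
  y_3 = -1.9363 - 0.01*-11.6179 = -1.8201
Step 4: grad_x = 2*4*2.3008 = 18.4063, grad_y = 2*3*-1.8201 = -10.9209
  x_4 = 2.3008 - 0.01*18.4063 = 2.1167
  y_4 = -1.8201 - 0.01*-10.9209 = -1.7109
f(2.1167, -1.7109) = 4*2.1167^2 + 3*(-1.7109)^2 = 26.704


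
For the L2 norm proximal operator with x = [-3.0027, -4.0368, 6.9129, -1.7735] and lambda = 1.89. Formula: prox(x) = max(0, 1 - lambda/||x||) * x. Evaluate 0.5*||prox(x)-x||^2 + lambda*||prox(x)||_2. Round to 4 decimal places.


Step 1: Compute ||x||.
||x|| = 8.7319
Step 2: Compute scaling factor.
scale = max(0, 1 - 1.89/8.7319) = 0.7836
Step 3: prox(x) = [-2.3528, -3.163, 5.4166, -1.3896]
||prox(x)|| = 6.8419
Step 4: Proximal objective.
0.5*||prox-x||^2 = 1.7861
lambda*||prox|| = 12.9312
Total = 14.7172


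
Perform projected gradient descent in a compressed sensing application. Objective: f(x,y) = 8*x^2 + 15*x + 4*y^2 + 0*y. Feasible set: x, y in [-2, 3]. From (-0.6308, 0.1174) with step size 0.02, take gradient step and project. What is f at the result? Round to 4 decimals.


Step 1: Compute gradient at (-0.6308, 0.1174).
grad_x = 2*8*-0.6308 + 15 = 4.9072
grad_y = 2*4*0.1174 + 0 = 0.9392
Step 2: Gradient step.
x_raw = -0.6308 - 0.02*4.9072 = -0.7289
y_raw = 0.1174 - 0.02*0.9392 = 0.0986
Step 3: Project onto [-2, 3].
x_proj = clip(-0.7289) = -0.7289
y_proj = clip(0.0986) = 0.0986
Step 4: Evaluate f.
f(-0.7289, 0.0986) = -6.6444


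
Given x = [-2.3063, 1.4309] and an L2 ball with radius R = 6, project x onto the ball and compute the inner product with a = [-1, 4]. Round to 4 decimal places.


Step 1: Compute ||x|| (intermediates to 6 decimals).
||x|| = sqrt((-2.3063)^2 + 1.4309^2) = 2.714129
Step 2: Project.
Since ||x|| <= R, proj = x (no scaling needed).
proj(x) = [-2.3063, 1.4309]
Step 3: Dot product.
a^T * proj(x) = -1*(-2.3063) + 4*1.4309 = 8.0299


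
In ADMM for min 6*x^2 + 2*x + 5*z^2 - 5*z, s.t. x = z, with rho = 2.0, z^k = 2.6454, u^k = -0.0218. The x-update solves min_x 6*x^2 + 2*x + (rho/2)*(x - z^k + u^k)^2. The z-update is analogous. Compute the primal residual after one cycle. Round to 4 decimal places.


ADMM iteration with rho = 2.0, z^k = 2.6454, u^k = -0.0218
Step 1: x-update.
Minimize 6*x^2 + 2*x + (2.0/2)*(x - 2.6454 - 0.0218)^2
FOC: (2*6 + 2.0)*x = -2 + 2.0*(2.6454 + 0.0218)
x^{k+1} = 0.2382
Step 2: z-update.
Minimize 5*z^2 - 5*z + (2.0/2)*(0.2382 - z - 0.0218)^2
FOC: (2*5 + 2.0)*z = 5 + 2.0*(0.2382 - 0.0218)
z^{k+1} = 0.4527
Step 3: u-update.
u^{k+1} = -0.0218 + 0.2382 - 0.4527 = -0.2364
Step 4: Primal residual = |0.2382 - 0.4527| = 0.2146


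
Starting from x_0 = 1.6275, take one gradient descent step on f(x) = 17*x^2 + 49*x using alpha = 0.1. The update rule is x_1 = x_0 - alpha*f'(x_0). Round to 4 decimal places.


We compute the gradient at x_0 and apply the update.
f'(x) = 34*x + 49
f'(1.6275) = 34*1.6275 + 49 = 104.335
x_1 = 1.6275 - 0.1*104.335 = -8.806


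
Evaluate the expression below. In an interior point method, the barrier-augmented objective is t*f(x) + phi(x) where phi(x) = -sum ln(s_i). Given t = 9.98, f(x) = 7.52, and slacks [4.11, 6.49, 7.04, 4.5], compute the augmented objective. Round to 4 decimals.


Step 1: Compute log-barrier.
ln values: [1.4134, 1.8703, 1.9516, 1.5041]
phi = -(1.4134 + 1.8703 + 1.9516 + 1.5041) = -6.7394
Step 2: Compute augmented objective.
t*f(x) = 9.98*7.52 = 75.0496
Total = 75.0496 - 6.7394 = 68.3102


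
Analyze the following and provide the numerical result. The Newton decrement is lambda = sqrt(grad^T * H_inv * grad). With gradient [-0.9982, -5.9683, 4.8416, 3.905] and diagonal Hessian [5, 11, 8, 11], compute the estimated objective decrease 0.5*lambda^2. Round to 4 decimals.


Step 1: H is diagonal, so H^(-1) * g = [-0.1996, -0.5426, 0.6052, 0.355].
Step 2: g^T H^(-1) g = sum_i g_i^2 / H_ii
  = (-0.9982)^2/5 + (-5.9683)^2/11 + (4.8416)^2/8 + (3.905)^2/11
  = 0.1993 + 3.2382 + 2.9301 + 1.3863 = 7.7539
Step 3: Objective decrease = 0.5 * g^T H^(-1) g = 3.877


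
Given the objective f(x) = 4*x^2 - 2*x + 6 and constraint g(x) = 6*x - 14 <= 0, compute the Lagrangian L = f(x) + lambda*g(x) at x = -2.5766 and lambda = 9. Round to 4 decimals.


Step 1: Evaluate f(x).
f(-2.5766) = 4*(-2.5766)^2 - 2*(-2.5766) + 6 = 37.7087
Step 2: Evaluate g(x).
g(-2.5766) = 6*-2.5766 - 14 = -29.4596
Step 3: Compute Lagrangian.
L = 37.7087 + 9*-29.4596 = -227.4277


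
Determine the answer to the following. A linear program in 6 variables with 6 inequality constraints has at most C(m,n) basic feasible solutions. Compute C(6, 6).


Each vertex corresponds to some choice of n active constraints out of m, so the number of vertices is at most C(m, n) = m! / (n!(m-n)!).
m = 6, n = 6
Numerator: 6 * 5 * 4 * 3 * 2 * 1
Denominator: 6! = 720
C(6, 6) = 1


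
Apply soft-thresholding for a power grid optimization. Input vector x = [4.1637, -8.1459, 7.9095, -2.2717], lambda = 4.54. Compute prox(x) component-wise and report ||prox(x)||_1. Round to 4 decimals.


Soft-thresholding with lambda = 4.54:
prox(4.1637) = sign(4.1637)*max(|4.1637| - 4.54, 0) = 0.0
prox(-8.1459) = sign(-8.1459)*max(|-8.1459| - 4.54, 0) = -3.6059
prox(7.9095) = sign(7.9095)*max(|7.9095| - 4.54, 0) = 3.3695
prox(-2.2717) = sign(-2.2717)*max(|-2.2717| - 4.54, 0) = 0.0
prox(x) = [0.0, -3.6059, 3.3695, 0.0]
||prox(x)||_1 = 0.0 + 3.6059 + 3.3695 + 0.0 = 6.9754


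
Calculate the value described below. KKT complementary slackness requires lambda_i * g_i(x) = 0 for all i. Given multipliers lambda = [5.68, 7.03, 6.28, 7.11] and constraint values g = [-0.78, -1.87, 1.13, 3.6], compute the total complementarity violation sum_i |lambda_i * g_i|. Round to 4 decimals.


KKT complementary slackness check:
lambda_1 * g_1 = 5.68 * -0.78 = -4.4304
lambda_2 * g_2 = 7.03 * -1.87 = -13.1461
lambda_3 * g_3 = 6.28 * 1.13 = 7.0964
lambda_4 * g_4 = 7.11 * 3.6 = 25.596
Total violation = 4.4304 + 13.1461 + 7.0964 + 25.596 = 50.2689


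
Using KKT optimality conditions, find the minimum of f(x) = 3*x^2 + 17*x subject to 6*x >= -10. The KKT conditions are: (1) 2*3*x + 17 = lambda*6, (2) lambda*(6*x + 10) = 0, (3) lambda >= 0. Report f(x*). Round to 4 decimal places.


Step 1: Try lambda = 0 (constraint inactive).
x_unc = -17/(2*3) = -2.8333
Check: 6*-2.8333 = -16.9998 < -10 -- violated!
Step 2: Constraint must be active: 6*x = -10
x* = -10/6 = -5/3 = -1.6667 (rounded; the exact value -5/3 is used below)
lambda = (2*3*(-5/3) + 17)/6 = 1.1667
Step 3: Compute optimal value.
f(x*) = 3*(-5/3)^2 + 17*(-5/3) = -20.0


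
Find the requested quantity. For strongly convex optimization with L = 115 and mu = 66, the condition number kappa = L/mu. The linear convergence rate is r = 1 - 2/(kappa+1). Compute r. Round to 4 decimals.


Step 1: Compute the condition number.
kappa = L/mu = 115/66 = 1.7424
Step 2: Compute the convergence rate.
r = 1 - 2/(kappa + 1) = 1 - 2*mu/(L + mu) = (L - mu)/(L + mu) = 49/181 = 0.2707


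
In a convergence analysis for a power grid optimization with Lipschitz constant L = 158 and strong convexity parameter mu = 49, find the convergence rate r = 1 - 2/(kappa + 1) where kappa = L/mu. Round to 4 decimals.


Step 1: Compute the condition number.
kappa = L/mu = 158/49 = 3.2245
Step 2: Compute the convergence rate.
r = 1 - 2/(kappa + 1) = 1 - 2*mu/(L + mu) = (L - mu)/(L + mu) = 109/207 = 0.5266


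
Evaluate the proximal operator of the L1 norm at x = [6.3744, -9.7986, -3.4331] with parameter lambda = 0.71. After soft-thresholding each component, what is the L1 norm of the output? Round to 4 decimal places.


Soft-thresholding with lambda = 0.71:
prox(6.3744) = sign(6.3744)*max(|6.3744| - 0.71, 0) = 5.6644
prox(-9.7986) = sign(-9.7986)*max(|-9.7986| - 0.71, 0) = -9.0886
prox(-3.4331) = sign(-3.4331)*max(|-3.4331| - 0.71, 0) = -2.7231
prox(x) = [5.6644, -9.0886, -2.7231]
||prox(x)||_1 = 5.6644 + 9.0886 + 2.7231 = 17.4761


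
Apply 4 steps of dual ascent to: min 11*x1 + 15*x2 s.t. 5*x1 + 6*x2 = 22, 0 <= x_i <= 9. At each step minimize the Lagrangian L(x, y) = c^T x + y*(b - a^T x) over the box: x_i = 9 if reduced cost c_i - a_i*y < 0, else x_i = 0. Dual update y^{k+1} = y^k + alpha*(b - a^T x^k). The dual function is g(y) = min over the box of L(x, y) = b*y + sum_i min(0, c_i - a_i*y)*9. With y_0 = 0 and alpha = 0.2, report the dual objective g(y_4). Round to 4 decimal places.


Dual ascent for LP: min 11*x1 + 15*x2, 5*x1 + 6*x2 = 22, 0 <= x_i <= 9
Step 1: y^k = 0.0, reduced costs: (11.0, 15.0)
  x^k = (0.0, 0.0), subgradient = b - a^T x = 22.0
  y^{k+1} = 0.0 + 0.2*22.0 = 4.4
Step 2: y^k = 4.4, reduced costs: (-11.0, -11.4)
  x^k = (9.0, 9.0), subgradient = b - a^T x = -77.0
  y^{k+1} = 4.4 + 0.2*-77.0 = -11.0
Step 3: y^k = -11.0, reduced costs: (66.0, 81.0)
  x^k = (0.0, 0.0), subgradient = b - a^T x = 22.0
  y^{k+1} = -11.0 + 0.2*22.0 = -6.6
Step 4: y^k = -6.6, reduced costs: (44.0, 54.6)
  x^k = (0.0, 0.0), subgradient = b - a^T x = 22.0
  y^{k+1} = -6.6 + 0.2*22.0 = -2.2
Dual objective at y_4 = -2.2: reduced costs (22.0, 28.2), box minimizer x = (0.0, 0.0)
g(y_4) = b*y + (c1 - a1*y)*x1 + (c2 - a2*y)*x2 = 22*(-2.2) + 22.0*0.0 + 28.2*0.0 = -48.4 + 0.0 + 0.0 = -48.4


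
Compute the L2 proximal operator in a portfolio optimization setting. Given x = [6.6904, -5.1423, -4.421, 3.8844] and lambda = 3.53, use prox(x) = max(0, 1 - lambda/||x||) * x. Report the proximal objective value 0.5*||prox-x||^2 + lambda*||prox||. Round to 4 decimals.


Step 1: Compute ||x||.
||x|| = 10.2878
Step 2: Compute scaling factor.
scale = max(0, 1 - 3.53/10.2878) = 0.6569
Step 3: prox(x) = [4.3948, -3.3778, -2.904, 2.5516]
||prox(x)|| = 6.7578
Step 4: Proximal objective.
0.5*||prox-x||^2 = 6.2305
lambda*||prox|| = 23.855
Total = 30.0854


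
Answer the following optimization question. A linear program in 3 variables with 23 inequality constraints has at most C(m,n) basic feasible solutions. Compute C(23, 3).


Each vertex corresponds to some choice of n active constraints out of m, so the number of vertices is at most C(m, n) = m! / (n!(m-n)!).
m = 23, n = 3
Numerator: 23 * 22 * 21
Denominator: 3! = 6
C(23, 3) = 1771


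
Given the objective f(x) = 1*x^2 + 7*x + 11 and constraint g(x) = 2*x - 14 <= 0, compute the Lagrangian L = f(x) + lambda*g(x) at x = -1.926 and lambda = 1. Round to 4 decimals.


Step 1: Evaluate f(x).
f(-1.926) = 1*(-1.926)^2 + 7*(-1.926) + 11 = 1.2275
Step 2: Evaluate g(x).
g(-1.926) = 2*-1.926 - 14 = -17.852
Step 3: Compute Lagrangian.
L = 1.2275 + 1*-17.852 = -16.6245


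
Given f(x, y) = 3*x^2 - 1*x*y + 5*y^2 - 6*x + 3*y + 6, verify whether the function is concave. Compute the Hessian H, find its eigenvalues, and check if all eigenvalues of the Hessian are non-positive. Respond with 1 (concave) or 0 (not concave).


The Hessian of f(x,y) = 3*x^2 - 1*x*y + 5*y^2 - 6*x + 3*y + 6 is:
H = [[6, -1], [-1, 10]]
Trace = 6 + 10 = 16
Determinant = 6*10 - (-1)^2 = 59
Discriminant = (16)^2 - 4*59 = 20.0
Eigenvalues: lambda_1 = 5.7639, lambda_2 = 10.2361
The function is not concave.

0


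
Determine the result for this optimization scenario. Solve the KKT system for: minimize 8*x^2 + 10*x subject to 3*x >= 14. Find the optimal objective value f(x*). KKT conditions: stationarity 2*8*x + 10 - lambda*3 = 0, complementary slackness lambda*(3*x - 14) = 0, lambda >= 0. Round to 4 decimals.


Step 1: Try lambda = 0 (constraint inactive).
x_unc = -10/(2*8) = -0.625
Check: 3*-0.625 = -1.875 < 14 -- violated!
Step 2: Constraint must be active: 3*x = 14
x* = 14/3 = 4.6667 (rounded; the exact value 14/3 is used below)
lambda = (2*8*(14/3) + 10)/3 = 28.2222
Step 3: Compute optimal value.
f(x*) = 8*(14/3)^2 + 10*(14/3) = 220.8889


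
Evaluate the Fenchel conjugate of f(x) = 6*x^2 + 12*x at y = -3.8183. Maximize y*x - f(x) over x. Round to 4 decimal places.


f*(y) = sup_x {y*x - a*x^2 - b*x} = sup_x {(y-b)*x - a*x^2}
FOC: (y - b) - 2a*x = 0 => x* = (y - b)/(2a)
x* = (-3.8183 - 12)/(2*6) = -1.3182
f*(-3.8183) = (y-b)^2/(4a) = (-3.8183 - 12)^2/(4*6)
= 250.2186/24 = 10.4258


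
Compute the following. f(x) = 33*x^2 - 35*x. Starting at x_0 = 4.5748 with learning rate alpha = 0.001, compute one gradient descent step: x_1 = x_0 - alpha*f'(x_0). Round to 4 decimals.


We compute the gradient at x_0 and apply the update.
f'(x) = 66*x - 35
f'(4.5748) = 66*4.5748 - 35 = 266.9368
x_1 = 4.5748 - 0.001*266.9368 = 4.3079


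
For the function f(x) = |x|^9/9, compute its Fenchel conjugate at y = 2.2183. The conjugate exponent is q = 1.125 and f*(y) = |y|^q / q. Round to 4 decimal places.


The conjugate exponent q satisfies 1/p + 1/q = 1.
p = 9, so q = 9/(9 - 1) = 1.125
|y|^q = 2.2183^1.125 = 2.4506
f*(2.2183) = 2.4506 / 1.125 = 2.1783


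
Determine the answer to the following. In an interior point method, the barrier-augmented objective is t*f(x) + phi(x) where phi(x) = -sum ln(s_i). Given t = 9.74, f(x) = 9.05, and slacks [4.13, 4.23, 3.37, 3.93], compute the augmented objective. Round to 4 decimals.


Step 1: Compute log-barrier.
ln values: [1.4183, 1.4422, 1.2149, 1.3686]
phi = -(1.4183 + 1.4422 + 1.2149 + 1.3686) = -5.444
Step 2: Compute augmented objective.
t*f(x) = 9.74*9.05 = 88.147
Total = 88.147 - 5.444 = 82.703


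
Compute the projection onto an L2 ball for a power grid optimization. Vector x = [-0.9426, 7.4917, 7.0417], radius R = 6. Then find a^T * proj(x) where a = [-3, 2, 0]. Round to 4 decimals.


Step 1: Compute ||x|| (intermediates to 6 decimals).
||x|| = sqrt((-0.9426)^2 + 7.4917^2 + 7.0417^2) = 10.324708
Step 2: Project.
Since ||x|| > R, scale = R/||x|| = 6/10.324708 = 0.58113, proj(x) = scale * x
proj(x) = [-0.547773, 4.353652, 4.092143]
Step 3: Dot product.
a^T * proj(x) = -3*(-0.547773) + 2*4.353652 + 0*4.092143 = 10.3506


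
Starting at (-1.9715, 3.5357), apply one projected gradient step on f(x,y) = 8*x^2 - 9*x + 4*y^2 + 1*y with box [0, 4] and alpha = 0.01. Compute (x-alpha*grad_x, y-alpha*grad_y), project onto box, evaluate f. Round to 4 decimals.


Step 1: Compute gradient at (-1.9715, 3.5357).
grad_x = 2*8*-1.9715 - 9 = -40.544
grad_y = 2*4*3.5357 + 1 = 29.2856
Step 2: Gradient step.
x_raw = -1.9715 - 0.01*-40.544 = -1.5661
y_raw = 3.5357 - 0.01*29.2856 = 3.2428
Step 3: Project onto [0, 4].
x_proj = clip(-1.5661) = 0.0
y_proj = clip(3.2428) = 3.2428
Step 4: Evaluate f.
f(0.0, 3.2428) = 45.307


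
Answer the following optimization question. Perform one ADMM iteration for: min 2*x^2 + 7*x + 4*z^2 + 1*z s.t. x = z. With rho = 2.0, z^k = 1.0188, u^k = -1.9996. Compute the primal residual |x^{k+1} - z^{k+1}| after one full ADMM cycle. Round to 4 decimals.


ADMM iteration with rho = 2.0, z^k = 1.0188, u^k = -1.9996
Step 1: x-update.
Minimize 2*x^2 + 7*x + (2.0/2)*(x - 1.0188 - 1.9996)^2
FOC: (2*2 + 2.0)*x = -7 + 2.0*(1.0188 + 1.9996)
x^{k+1} = -0.1605
Step 2: z-update.
Minimize 4*z^2 + 1*z + (2.0/2)*(-0.1605 - z - 1.9996)^2
FOC: (2*4 + 2.0)*z = -1 + 2.0*(-0.1605 - 1.9996)
z^{k+1} = -0.532
Step 3: u-update.
u^{k+1} = -1.9996 - 0.1605 + 0.532 = -1.6281
Step 4: Primal residual = |-0.1605 + 0.532| = 0.3715


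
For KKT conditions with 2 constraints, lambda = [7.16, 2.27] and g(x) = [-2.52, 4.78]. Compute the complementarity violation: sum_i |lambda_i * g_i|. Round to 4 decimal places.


KKT complementary slackness check:
lambda_1 * g_1 = 7.16 * -2.52 = -18.0432
lambda_2 * g_2 = 2.27 * 4.78 = 10.8506
Total violation = 18.0432 + 10.8506 = 28.8938


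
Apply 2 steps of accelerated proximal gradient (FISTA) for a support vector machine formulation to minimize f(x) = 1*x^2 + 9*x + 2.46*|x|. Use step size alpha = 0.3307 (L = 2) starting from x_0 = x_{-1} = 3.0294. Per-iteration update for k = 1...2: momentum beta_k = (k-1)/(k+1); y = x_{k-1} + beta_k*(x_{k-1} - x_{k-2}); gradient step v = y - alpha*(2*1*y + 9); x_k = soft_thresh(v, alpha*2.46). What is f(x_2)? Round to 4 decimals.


FISTA on f(x) = 1*x^2 + 9*x + 2.46*|x|
L = 2, alpha = 0.3307
Iteration 1: beta = 0.0, y = 3.0294 + 0.0*(3.0294 - 3.0294) = 3.0294
  grad(y) = 15.0588, v = y - alpha*grad = -1.9505
  prox(v) = soft_thresh(-1.9505, 0.8135) = -1.137
Iteration 2: beta = 0.3333, y = -1.137 + 0.3333*(-1.137 - 3.0294) = -2.5258
  grad(y) = 3.9483, v = y - alpha*grad = -3.8315
  prox(v) = soft_thresh(-3.8315, 0.8135) = -3.018
f(x_2) = 1*(-3.018)^2 + 9*(-3.018) + 2.46*|-3.018| = -10.6294


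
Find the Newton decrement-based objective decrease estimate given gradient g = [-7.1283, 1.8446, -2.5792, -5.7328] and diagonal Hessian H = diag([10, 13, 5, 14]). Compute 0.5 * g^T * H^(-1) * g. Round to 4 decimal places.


Step 1: H is diagonal, so H^(-1) * g = [-0.7128, 0.1419, -0.5158, -0.4095].
Step 2: g^T H^(-1) g = sum_i g_i^2 / H_ii
  = (-7.1283)^2/10 + (1.8446)^2/13 + (-2.5792)^2/5 + (-5.7328)^2/14
  = 5.0813 + 0.2617 + 1.3305 + 2.3475 = 9.021
Step 3: Objective decrease = 0.5 * g^T H^(-1) g = 4.5105


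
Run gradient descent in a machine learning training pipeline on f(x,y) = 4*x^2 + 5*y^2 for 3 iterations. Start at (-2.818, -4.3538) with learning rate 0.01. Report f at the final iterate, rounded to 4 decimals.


Gradient descent on f(x,y) = 4*x^2 + 5*y^2.
Starting point: (-2.818, -4.3538), alpha = 0.01
Step 1: grad_x = 2*4*-2.818 = -22.544, grad_y = 2*5*-4.3538 = -43.538
  x_1 = -2.818 - 0.01*-22.544 = -2.5926
  y_1 = -4.3538 - 0.01*-43.538 = -3.9184
Step 2: grad_x = 2*4*-2.5926 = -20.7405, grad_y = 2*5*-3.9184 = -39.1842
  x_2 = -2.5926 - 0.01*-20.7405 = -2.3852
  y_2 = -3.9184 - 0.01*-39.1842 = -3.5266
Step 3: grad_x = 2*4*-2.3852 = -19.0812, grad_y = 2*5*-3.5266 = -35.2658
  x_3 = -2.3852 - 0.01*-19.0812 = -2.1943
  y_3 = -3.5266 - 0.01*-35.2658 = -3.1739
f(-2.1943, -3.1739) = 4*(-2.1943)^2 + 5*(-3.1739)^2 = 69.6294


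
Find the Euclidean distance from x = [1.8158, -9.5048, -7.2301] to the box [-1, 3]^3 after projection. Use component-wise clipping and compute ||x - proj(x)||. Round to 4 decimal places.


Project each component onto [-1, 3].
clip(1.8158) = 1.8158, clip(-9.5048) = -1.0, clip(-7.2301) = -1.0
Projection = [1.8158, -1.0, -1.0]
Squared diffs: [0.0, 72.3316, 38.8141]
Distance = sqrt(111.1457) = 10.5426


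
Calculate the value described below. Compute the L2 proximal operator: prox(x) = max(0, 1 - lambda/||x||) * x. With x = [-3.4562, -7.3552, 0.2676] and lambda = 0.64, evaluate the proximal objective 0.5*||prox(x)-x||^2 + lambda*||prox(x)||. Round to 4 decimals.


Step 1: Compute ||x||.
||x|| = 8.1312
Step 2: Compute scaling factor.
scale = max(0, 1 - 0.64/8.1312) = 0.9213
Step 3: prox(x) = [-3.1842, -6.7763, 0.2465]
||prox(x)|| = 7.4912
Step 4: Proximal objective.
0.5*||prox-x||^2 = 0.2048
lambda*||prox|| = 4.7944
Total = 4.9991


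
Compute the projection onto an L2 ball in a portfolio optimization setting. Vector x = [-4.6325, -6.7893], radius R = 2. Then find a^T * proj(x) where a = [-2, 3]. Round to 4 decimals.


Step 1: Compute ||x|| (intermediates to 6 decimals).
||x|| = sqrt((-4.6325)^2 + (-6.7893)^2) = 8.219164
Step 2: Project.
Since ||x|| > R, scale = R/||x|| = 2/8.219164 = 0.243334, proj(x) = scale * x
proj(x) = [-1.127245, -1.652068]
Step 3: Dot product.
a^T * proj(x) = -2*(-1.127245) + 3*(-1.652068) = -2.7017


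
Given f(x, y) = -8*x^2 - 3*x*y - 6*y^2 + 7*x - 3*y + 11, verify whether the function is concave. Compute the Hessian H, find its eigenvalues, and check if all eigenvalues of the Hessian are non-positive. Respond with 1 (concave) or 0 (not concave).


The Hessian of f(x,y) = -8*x^2 - 3*x*y - 6*y^2 + 7*x - 3*y + 11 is:
H = [[-16, -3], [-3, -12]]
Trace = -16 - 12 = -28
Determinant = -16*-12 - (-3)^2 = 183
Discriminant = (-28)^2 - 4*183 = 52.0
Eigenvalues: lambda_1 = -17.6056, lambda_2 = -10.3944
The function is concave.

1


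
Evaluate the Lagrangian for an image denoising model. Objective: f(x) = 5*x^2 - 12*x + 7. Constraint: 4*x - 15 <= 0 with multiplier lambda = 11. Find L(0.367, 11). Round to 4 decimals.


Step 1: Evaluate f(x).
f(0.367) = 5*0.367^2 - 12*0.367 + 7 = 3.2694
Step 2: Evaluate g(x).
g(0.367) = 4*0.367 - 15 = -13.532
Step 3: Compute Lagrangian.
L = 3.2694 + 11*-13.532 = -145.5826


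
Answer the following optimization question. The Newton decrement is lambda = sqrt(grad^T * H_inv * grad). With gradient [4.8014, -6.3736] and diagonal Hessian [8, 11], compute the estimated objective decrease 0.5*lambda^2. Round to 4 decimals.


Step 1: H is diagonal, so H^(-1) * g = [0.6002, -0.5794].
Step 2: g^T H^(-1) g = sum_i g_i^2 / H_ii
  = (4.8014)^2/8 + (-6.3736)^2/11
  = 2.8817 + 3.693 = 6.5747
Step 3: Objective decrease = 0.5 * g^T H^(-1) g = 3.2873


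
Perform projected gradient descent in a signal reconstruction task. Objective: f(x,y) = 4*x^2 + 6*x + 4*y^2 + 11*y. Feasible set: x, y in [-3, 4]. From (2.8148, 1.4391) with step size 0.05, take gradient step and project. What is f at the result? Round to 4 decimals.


Step 1: Compute gradient at (2.8148, 1.4391).
grad_x = 2*4*2.8148 + 6 = 28.5184
grad_y = 2*4*1.4391 + 11 = 22.5128
Step 2: Gradient step.
x_raw = 2.8148 - 0.05*28.5184 = 1.3889
y_raw = 1.4391 - 0.05*22.5128 = 0.3135
Step 3: Project onto [-3, 4].
x_proj = clip(1.3889) = 1.3889
y_proj = clip(0.3135) = 0.3135
Step 4: Evaluate f.
f(1.3889, 0.3135) = 19.8903


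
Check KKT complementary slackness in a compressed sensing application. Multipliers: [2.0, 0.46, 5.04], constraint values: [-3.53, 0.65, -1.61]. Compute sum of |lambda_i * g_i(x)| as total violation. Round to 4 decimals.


KKT complementary slackness check:
lambda_1 * g_1 = 2.0 * -3.53 = -7.06
lambda_2 * g_2 = 0.46 * 0.65 = 0.299
lambda_3 * g_3 = 5.04 * -1.61 = -8.1144
Total violation = 7.06 + 0.299 + 8.1144 = 15.4734


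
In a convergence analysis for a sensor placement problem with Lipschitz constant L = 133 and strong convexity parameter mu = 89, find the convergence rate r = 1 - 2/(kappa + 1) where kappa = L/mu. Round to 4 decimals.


Step 1: Compute the condition number.
kappa = L/mu = 133/89 = 1.4944
Step 2: Compute the convergence rate.
r = 1 - 2/(kappa + 1) = 1 - 2*mu/(L + mu) = (L - mu)/(L + mu) = 44/222 = 0.1982


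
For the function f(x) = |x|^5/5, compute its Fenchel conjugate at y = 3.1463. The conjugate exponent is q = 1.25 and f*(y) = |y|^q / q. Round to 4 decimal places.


The conjugate exponent q satisfies 1/p + 1/q = 1.
p = 5, so q = 5/(5 - 1) = 1.25
|y|^q = 3.1463^1.25 = 4.1903
f*(3.1463) = 4.1903 / 1.25 = 3.3523


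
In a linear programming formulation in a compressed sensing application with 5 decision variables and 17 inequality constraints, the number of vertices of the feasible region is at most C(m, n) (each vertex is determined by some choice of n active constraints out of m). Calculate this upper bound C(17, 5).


Each vertex corresponds to some choice of n active constraints out of m, so the number of vertices is at most C(m, n) = m! / (n!(m-n)!).
m = 17, n = 5
Numerator: 17 * 16 * 15 * 14 * 13
Denominator: 5! = 120
C(17, 5) = 6188


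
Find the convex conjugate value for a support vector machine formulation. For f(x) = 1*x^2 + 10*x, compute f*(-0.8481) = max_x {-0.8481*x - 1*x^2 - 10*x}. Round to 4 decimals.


f*(y) = sup_x {y*x - a*x^2 - b*x} = sup_x {(y-b)*x - a*x^2}
FOC: (y - b) - 2a*x = 0 => x* = (y - b)/(2a)
x* = (-0.8481 - 10)/(2*1) = -5.4241
f*(-0.8481) = (y-b)^2/(4a) = (-0.8481 - 10)^2/(4*1)
= 117.6813/4 = 29.4203


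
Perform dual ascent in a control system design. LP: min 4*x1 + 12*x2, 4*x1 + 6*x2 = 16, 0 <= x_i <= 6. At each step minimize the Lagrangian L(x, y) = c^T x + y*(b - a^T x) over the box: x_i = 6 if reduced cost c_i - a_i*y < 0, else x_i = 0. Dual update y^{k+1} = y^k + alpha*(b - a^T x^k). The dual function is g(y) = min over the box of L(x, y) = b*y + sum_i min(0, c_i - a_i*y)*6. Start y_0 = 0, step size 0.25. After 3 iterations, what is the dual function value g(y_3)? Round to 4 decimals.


Dual ascent for LP: min 4*x1 + 12*x2, 4*x1 + 6*x2 = 16, 0 <= x_i <= 6
Step 1: y^k = 0.0, reduced costs: (4.0, 12.0)
  x^k = (0.0, 0.0), subgradient = b - a^T x = 16.0
  y^{k+1} = 0.0 + 0.25*16.0 = 4.0
Step 2: y^k = 4.0, reduced costs: (-12.0, -12.0)
  x^k = (6.0, 6.0), subgradient = b - a^T x = -44.0
  y^{k+1} = 4.0 + 0.25*-44.0 = -7.0
Step 3: y^k = -7.0, reduced costs: (32.0, 54.0)
  x^k = (0.0, 0.0), subgradient = b - a^T x = 16.0
  y^{k+1} = -7.0 + 0.25*16.0 = -3.0
Dual objective at y_3 = -3.0: reduced costs (16.0, 30.0), box minimizer x = (0.0, 0.0)
g(y_3) = b*y + (c1 - a1*y)*x1 + (c2 - a2*y)*x2 = 16*(-3.0) + 16.0*0.0 + 30.0*0.0 = -48.0 + 0.0 + 0.0 = -48.0


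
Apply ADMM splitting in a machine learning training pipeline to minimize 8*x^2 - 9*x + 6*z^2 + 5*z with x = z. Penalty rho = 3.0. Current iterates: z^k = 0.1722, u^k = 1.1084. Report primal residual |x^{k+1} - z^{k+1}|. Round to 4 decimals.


ADMM iteration with rho = 3.0, z^k = 0.1722, u^k = 1.1084
Step 1: x-update.
Minimize 8*x^2 - 9*x + (3.0/2)*(x - 0.1722 + 1.1084)^2
FOC: (2*8 + 3.0)*x = 9 + 3.0*(0.1722 - 1.1084)
x^{k+1} = 0.3259
Step 2: z-update.
Minimize 6*z^2 + 5*z + (3.0/2)*(0.3259 - z + 1.1084)^2
FOC: (2*6 + 3.0)*z = -5 + 3.0*(0.3259 + 1.1084)
z^{k+1} = -0.0465
Step 3: u-update.
u^{k+1} = 1.1084 + 0.3259 + 0.0465 = 1.4807
Step 4: Primal residual = |0.3259 + 0.0465| = 0.3723


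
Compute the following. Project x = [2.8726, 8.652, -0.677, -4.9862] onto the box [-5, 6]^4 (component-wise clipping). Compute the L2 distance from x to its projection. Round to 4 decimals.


Project each component onto [-5, 6].
clip(2.8726) = 2.8726, clip(8.652) = 6.0, clip(-0.677) = -0.677, clip(-4.9862) = -4.9862
Projection = [2.8726, 6.0, -0.677, -4.9862]
Squared diffs: [0.0, 7.0331, 0.0, 0.0]
Distance = sqrt(7.0331) = 2.652


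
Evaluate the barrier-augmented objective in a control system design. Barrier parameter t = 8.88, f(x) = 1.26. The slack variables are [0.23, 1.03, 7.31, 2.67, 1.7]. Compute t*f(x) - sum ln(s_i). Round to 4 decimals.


Step 1: Compute log-barrier.
ln values: [-1.4697, 0.0296, 1.9892, 0.9821, 0.5306]
phi = -(-1.4697 + 0.0296 + 1.9892 + 0.9821 + 0.5306) = -2.0618
Step 2: Compute augmented objective.
t*f(x) = 8.88*1.26 = 11.1888
Total = 11.1888 - 2.0618 = 9.127


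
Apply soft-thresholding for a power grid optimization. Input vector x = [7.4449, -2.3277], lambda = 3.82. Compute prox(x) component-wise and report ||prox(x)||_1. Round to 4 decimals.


Soft-thresholding with lambda = 3.82:
prox(7.4449) = sign(7.4449)*max(|7.4449| - 3.82, 0) = 3.6249
prox(-2.3277) = sign(-2.3277)*max(|-2.3277| - 3.82, 0) = 0.0
prox(x) = [3.6249, 0.0]
||prox(x)||_1 = 3.6249 + 0.0 = 3.6249


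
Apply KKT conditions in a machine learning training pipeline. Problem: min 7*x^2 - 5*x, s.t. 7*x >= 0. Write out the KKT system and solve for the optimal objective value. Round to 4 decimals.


Step 1: Try lambda = 0 (constraint inactive).
Stationarity: 2*7*x - 5 = 0
x* = 5/(2*7) = 5/14 = 0.3571 (rounded; the exact value 5/14 is used below)
Check constraint: 7*0.3571 = 2.4997 >= 0 -- satisfied.
Step 2: Compute optimal value.
f(x*) = 7*(5/14)^2 - 5*(5/14) = -0.8929


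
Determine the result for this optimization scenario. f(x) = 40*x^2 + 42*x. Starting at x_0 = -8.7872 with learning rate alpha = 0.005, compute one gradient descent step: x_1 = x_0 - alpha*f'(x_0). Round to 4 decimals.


We compute the gradient at x_0 and apply the update.
f'(x) = 80*x + 42
f'(-8.7872) = 80*-8.7872 + 42 = -660.976
x_1 = -8.7872 - 0.005*-660.976 = -5.4823


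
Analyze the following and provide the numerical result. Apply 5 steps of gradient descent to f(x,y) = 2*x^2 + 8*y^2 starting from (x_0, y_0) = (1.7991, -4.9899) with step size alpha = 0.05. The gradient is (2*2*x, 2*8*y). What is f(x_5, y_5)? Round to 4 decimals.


Gradient descent on f(x,y) = 2*x^2 + 8*y^2.
Starting point: (1.7991, -4.9899), alpha = 0.05
Step 1: grad_x = 2*2*1.7991 = 7.1964, grad_y = 2*8*-4.9899 = -79.8384
  x_1 = 1.7991 - 0.05*7.1964 = 1.4393
  y_1 = -4.9899 - 0.05*-79.8384 = -0.998
Step 2: grad_x = 2*2*1.4393 = 5.7571, grad_y = 2*8*-0.998 = -15.9677
  x_2 = 1.4393 - 0.05*5.7571 = 1.1514
  y_2 = -0.998 - 0.05*-15.9677 = -0.1996
Step 3: grad_x = 2*2*1.1514 = 4.6057, grad_y = 2*8*-0.1996 = -3.1935
  x_3 = 1.1514 - 0.05*4.6057 = 0.9211
  y_3 = -0.1996 - 0.05*-3.1935 = -0.0399
Step 4: grad_x = 2*2*0.9211 = 3.6846, grad_y = 2*8*-0.0399 = -0.6387
  x_4 = 0.9211 - 0.05*3.6846 = 0.7369
  y_4 = -0.0399 - 0.05*-0.6387 = -0.008
Step 5: grad_x = 2*2*0.7369 = 2.9476, grad_y = 2*8*-0.008 = -0.1277
  x_5 = 0.7369 - 0.05*2.9476 = 0.5895
  y_5 = -0.008 - 0.05*-0.1277 = -0.0016
f(0.5895, -0.0016) = 2*0.5895^2 + 8*(-0.0016)^2 = 0.6951


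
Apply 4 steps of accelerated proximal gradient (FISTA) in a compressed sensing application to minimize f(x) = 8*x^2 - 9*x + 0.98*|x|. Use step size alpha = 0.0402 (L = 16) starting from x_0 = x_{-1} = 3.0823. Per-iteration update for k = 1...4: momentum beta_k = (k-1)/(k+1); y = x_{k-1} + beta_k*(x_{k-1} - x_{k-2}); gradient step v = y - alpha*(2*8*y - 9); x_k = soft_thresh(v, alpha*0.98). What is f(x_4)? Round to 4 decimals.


FISTA on f(x) = 8*x^2 - 9*x + 0.98*|x|
L = 16, alpha = 0.0402
Iteration 1: beta = 0.0, y = 3.0823 + 0.0*(3.0823 - 3.0823) = 3.0823
  grad(y) = 40.3168, v = y - alpha*grad = 1.4616
  prox(v) = soft_thresh(1.4616, 0.0394) = 1.4222
Iteration 2: beta = 0.3333, y = 1.4222 + 0.3333*(1.4222 - 3.0823) = 0.8688
  grad(y) = 4.9007, v = y - alpha*grad = 0.6718
  prox(v) = soft_thresh(0.6718, 0.0394) = 0.6324
Iteration 3: beta = 0.5, y = 0.6324 + 0.5*(0.6324 - 1.4222) = 0.2375
  grad(y) = -5.2, v = y - alpha*grad = 0.4465
  prox(v) = soft_thresh(0.4465, 0.0394) = 0.4071
Iteration 4: beta = 0.6, y = 0.4071 + 0.6*(0.4071 - 0.6324) = 0.272
  grad(y) = -4.6481, v = y - alpha*grad = 0.4588
  prox(v) = soft_thresh(0.4588, 0.0394) = 0.4195
f(x_4) = 8*0.4195^2 - 9*0.4195 + 0.98*|0.4195| = -1.9565


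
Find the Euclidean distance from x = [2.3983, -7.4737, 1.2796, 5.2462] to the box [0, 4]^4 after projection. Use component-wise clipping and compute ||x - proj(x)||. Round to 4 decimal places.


Project each component onto [0, 4].
clip(2.3983) = 2.3983, clip(-7.4737) = 0.0, clip(1.2796) = 1.2796, clip(5.2462) = 4.0
Projection = [2.3983, 0.0, 1.2796, 4.0]
Squared diffs: [0.0, 55.8562, 0.0, 1.553]
Distance = sqrt(57.4092) = 7.5769


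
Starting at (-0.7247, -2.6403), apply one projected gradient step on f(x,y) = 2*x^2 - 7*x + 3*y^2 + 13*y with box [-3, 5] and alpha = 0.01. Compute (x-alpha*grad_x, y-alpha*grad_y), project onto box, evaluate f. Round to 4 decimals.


Step 1: Compute gradient at (-0.7247, -2.6403).
grad_x = 2*2*-0.7247 - 7 = -9.8988
grad_y = 2*3*-2.6403 + 13 = -2.8418
Step 2: Gradient step.
x_raw = -0.7247 - 0.01*-9.8988 = -0.6257
y_raw = -2.6403 - 0.01*-2.8418 = -2.6119
Step 3: Project onto [-3, 5].
x_proj = clip(-0.6257) = -0.6257
y_proj = clip(-2.6119) = -2.6119
Step 4: Evaluate f.
f(-0.6257, -2.6119) = -8.3257


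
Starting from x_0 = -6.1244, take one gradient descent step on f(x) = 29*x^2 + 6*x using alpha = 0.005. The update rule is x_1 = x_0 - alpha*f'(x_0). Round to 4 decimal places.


We compute the gradient at x_0 and apply the update.
f'(x) = 58*x + 6
f'(-6.1244) = 58*-6.1244 + 6 = -349.2152
x_1 = -6.1244 - 0.005*-349.2152 = -4.3783


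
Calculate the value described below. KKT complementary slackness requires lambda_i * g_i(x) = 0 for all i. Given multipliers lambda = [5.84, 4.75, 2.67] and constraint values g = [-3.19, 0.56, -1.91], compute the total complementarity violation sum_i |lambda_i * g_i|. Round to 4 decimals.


KKT complementary slackness check:
lambda_1 * g_1 = 5.84 * -3.19 = -18.6296
lambda_2 * g_2 = 4.75 * 0.56 = 2.66
lambda_3 * g_3 = 2.67 * -1.91 = -5.0997
Total violation = 18.6296 + 2.66 + 5.0997 = 26.3893


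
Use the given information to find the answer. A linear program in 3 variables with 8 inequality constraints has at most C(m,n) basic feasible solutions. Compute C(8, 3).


Each vertex corresponds to some choice of n active constraints out of m, so the number of vertices is at most C(m, n) = m! / (n!(m-n)!).
m = 8, n = 3
Numerator: 8 * 7 * 6
Denominator: 3! = 6
C(8, 3) = 56


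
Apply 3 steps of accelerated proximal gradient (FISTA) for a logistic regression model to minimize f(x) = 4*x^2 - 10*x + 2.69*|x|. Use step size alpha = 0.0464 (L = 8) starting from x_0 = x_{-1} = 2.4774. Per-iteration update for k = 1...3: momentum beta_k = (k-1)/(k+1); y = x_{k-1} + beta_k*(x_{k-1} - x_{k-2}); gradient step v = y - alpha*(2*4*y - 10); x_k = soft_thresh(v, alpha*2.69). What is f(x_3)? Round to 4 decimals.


FISTA on f(x) = 4*x^2 - 10*x + 2.69*|x|
L = 8, alpha = 0.0464
Iteration 1: beta = 0.0, y = 2.4774 + 0.0*(2.4774 - 2.4774) = 2.4774
  grad(y) = 9.8192, v = y - alpha*grad = 2.0218
  prox(v) = soft_thresh(2.0218, 0.1248) = 1.897
Iteration 2: beta = 0.3333, y = 1.897 + 0.3333*(1.897 - 2.4774) = 1.7035
  grad(y) = 3.628, v = y - alpha*grad = 1.5352
  prox(v) = soft_thresh(1.5352, 0.1248) = 1.4103
Iteration 3: beta = 0.5, y = 1.4103 + 0.5*(1.4103 - 1.897) = 1.167
  grad(y) = -0.6638, v = y - alpha*grad = 1.1978
  prox(v) = soft_thresh(1.1978, 0.1248) = 1.073
f(x_3) = 4*1.073^2 - 10*1.073 + 2.69*|1.073| = -3.2383


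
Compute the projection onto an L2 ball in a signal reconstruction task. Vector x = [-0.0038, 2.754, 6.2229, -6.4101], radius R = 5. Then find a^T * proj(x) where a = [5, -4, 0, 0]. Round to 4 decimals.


Step 1: Compute ||x|| (intermediates to 6 decimals).
||x|| = sqrt((-0.0038)^2 + 2.754^2 + 6.2229^2 + (-6.4101)^2) = 9.348711
Step 2: Project.
Since ||x|| > R, scale = R/||x|| = 5/9.348711 = 0.534833, proj(x) = scale * x
proj(x) = [-0.002032, 1.47293, 3.328212, -3.428333]
Step 3: Dot product.
a^T * proj(x) = 5*(-0.002032) - 4*1.47293 + 0*3.328212 + 0*(-3.428333) = -5.9019


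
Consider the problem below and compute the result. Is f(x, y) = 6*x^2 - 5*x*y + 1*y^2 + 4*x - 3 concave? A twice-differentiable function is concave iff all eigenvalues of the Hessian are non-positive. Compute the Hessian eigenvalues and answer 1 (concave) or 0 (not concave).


The Hessian of f(x,y) = 6*x^2 - 5*x*y + 1*y^2 + 4*x - 3 is:
H = [[12, -5], [-5, 2]]
Trace = 12 + 2 = 14
Determinant = 12*2 - (-5)^2 = -1
Discriminant = (14)^2 - 4*-1 = 200.0
Eigenvalues: lambda_1 = -0.0711, lambda_2 = 14.0711
The function is not concave.

0


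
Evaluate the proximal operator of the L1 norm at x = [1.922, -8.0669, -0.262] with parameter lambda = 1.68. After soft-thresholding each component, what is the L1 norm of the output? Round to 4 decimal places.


Soft-thresholding with lambda = 1.68:
prox(1.922) = sign(1.922)*max(|1.922| - 1.68, 0) = 0.242
prox(-8.0669) = sign(-8.0669)*max(|-8.0669| - 1.68, 0) = -6.3869
prox(-0.262) = sign(-0.262)*max(|-0.262| - 1.68, 0) = 0.0
prox(x) = [0.242, -6.3869, 0.0]
||prox(x)||_1 = 0.242 + 6.3869 + 0.0 = 6.6289


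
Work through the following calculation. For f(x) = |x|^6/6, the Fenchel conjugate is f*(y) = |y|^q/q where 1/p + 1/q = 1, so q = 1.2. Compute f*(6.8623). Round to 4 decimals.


The conjugate exponent q satisfies 1/p + 1/q = 1.
p = 6, so q = 6/(6 - 1) = 1.2
|y|^q = 6.8623^1.2 = 10.087
f*(6.8623) = 10.087 / 1.2 = 8.4059


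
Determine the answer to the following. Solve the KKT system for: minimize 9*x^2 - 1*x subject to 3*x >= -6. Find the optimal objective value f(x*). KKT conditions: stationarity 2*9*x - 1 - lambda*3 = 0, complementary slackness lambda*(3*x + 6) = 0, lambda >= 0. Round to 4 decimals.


Step 1: Try lambda = 0 (constraint inactive).
Stationarity: 2*9*x - 1 = 0
x* = 1/(2*9) = 1/18 = 0.0556 (rounded; the exact value 1/18 is used below)
Check constraint: 3*0.0556 = 0.1668 >= -6 -- satisfied.
Step 2: Compute optimal value.
f(x*) = 9*(1/18)^2 - 1*(1/18) = -0.0278
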